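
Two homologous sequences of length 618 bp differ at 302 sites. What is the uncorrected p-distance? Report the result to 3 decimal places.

0.489

p = 302/618 = 0.488673… ≈ 0.489 (to 3 d.p.).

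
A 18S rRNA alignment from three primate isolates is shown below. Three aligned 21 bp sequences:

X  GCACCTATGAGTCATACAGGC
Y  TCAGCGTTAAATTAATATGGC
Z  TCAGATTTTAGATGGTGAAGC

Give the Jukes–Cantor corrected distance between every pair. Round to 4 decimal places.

X–Y: 11/21 sites differ → p ≈ 0.52381, d = −0.75 ln(1 − 0.698413) = 0.899023 ≈ 0.8990.
X–Z: 12/21 sites differ → p ≈ 0.571429, d = −0.75 ln(1 − 0.761905) = 1.076314 ≈ 1.0763.
Y–Z: 10/21 sites differ → p ≈ 0.47619, d = −0.75 ln(1 − 0.63492) = 0.755729 ≈ 0.7557.

d(X,Y) = 0.8990, d(X,Z) = 1.0763, d(Y,Z) = 0.7557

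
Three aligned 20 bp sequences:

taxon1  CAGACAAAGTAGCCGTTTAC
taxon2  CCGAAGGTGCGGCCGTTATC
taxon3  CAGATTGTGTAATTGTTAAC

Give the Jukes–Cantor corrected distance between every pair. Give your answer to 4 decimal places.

taxon1–taxon2: 9/20 sites differ → p = 0.45, d = −0.75 ln(1 − 0.6) = 0.687218 ≈ 0.6872.
taxon1–taxon3: 8/20 sites differ → p = 0.4, d = −0.75 ln(1 − 0.533333) = 0.571605 ≈ 0.5716.
taxon2–taxon3: 9/20 sites differ → p = 0.45, d = −0.75 ln(1 − 0.6) = 0.687218 ≈ 0.6872.

d(taxon1,taxon2) = 0.6872, d(taxon1,taxon3) = 0.5716, d(taxon2,taxon3) = 0.6872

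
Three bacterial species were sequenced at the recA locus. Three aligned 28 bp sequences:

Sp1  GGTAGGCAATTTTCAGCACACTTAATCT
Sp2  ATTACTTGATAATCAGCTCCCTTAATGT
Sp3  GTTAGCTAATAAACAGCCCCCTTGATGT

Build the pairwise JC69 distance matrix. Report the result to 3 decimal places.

Sp1–Sp2: 11/28 sites differ → p ≈ 0.392857, d = −0.75 ln(1 − 0.523809) = 0.556452 ≈ 0.556.
Sp1–Sp3: 10/28 sites differ → p ≈ 0.357143, d = −0.75 ln(1 − 0.476191) = 0.484971 ≈ 0.485.
Sp2–Sp3: 7/28 sites differ → p = 0.25, d = −0.75 ln(1 − 0.333333) = 0.304098 ≈ 0.304.

d(Sp1,Sp2) = 0.556, d(Sp1,Sp3) = 0.485, d(Sp2,Sp3) = 0.304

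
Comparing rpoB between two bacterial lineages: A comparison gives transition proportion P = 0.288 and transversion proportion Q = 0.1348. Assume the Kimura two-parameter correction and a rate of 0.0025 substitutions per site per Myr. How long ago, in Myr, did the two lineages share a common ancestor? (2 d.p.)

Under the Kimura two-parameter model, d = −½ ln(1 − 2P − Q) − ¼ ln(1 − 2Q).
1 − 2P − Q = 0.2892, giving −½ ln(0.2892) = 0.620318.
1 − 2Q = 0.7304, giving −¼ ln(0.7304) = 0.078541.
d = 0.620318 + 0.078541 = 0.698859.
Under a molecular clock d = 2μt, so t = d/(2μ) = 0.698859 / (2 × 0.0025) = 139.77 Myr.

139.77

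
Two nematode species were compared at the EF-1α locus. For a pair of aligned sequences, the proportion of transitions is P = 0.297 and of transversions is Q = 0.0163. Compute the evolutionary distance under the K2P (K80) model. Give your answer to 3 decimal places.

0.479

Under the Kimura two-parameter model, d = −½ ln(1 − 2P − Q) − ¼ ln(1 − 2Q).
1 − 2P − Q = 0.3897, giving −½ ln(0.3897) = 0.471189.
1 − 2Q = 0.9674, giving −¼ ln(0.9674) = 0.008286.
d = 0.471189 + 0.008286 = 0.479475.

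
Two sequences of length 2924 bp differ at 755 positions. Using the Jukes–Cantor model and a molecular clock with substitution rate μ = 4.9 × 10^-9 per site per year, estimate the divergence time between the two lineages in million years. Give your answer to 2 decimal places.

32.30

p = 755/2924 ≈ 0.258208.
d = −(3/4) ln(1 − 4p/3) = −0.75 ln(1 − 0.344277) = −0.75 ln(0.655723)
  = −0.75 × (-0.422017) = 0.316513 substitutions/site.
Under a molecular clock d = 2μt, so t = d/(2μ) = 0.316513 / (2 × 4.9 × 10^-9) = 32.30 million years.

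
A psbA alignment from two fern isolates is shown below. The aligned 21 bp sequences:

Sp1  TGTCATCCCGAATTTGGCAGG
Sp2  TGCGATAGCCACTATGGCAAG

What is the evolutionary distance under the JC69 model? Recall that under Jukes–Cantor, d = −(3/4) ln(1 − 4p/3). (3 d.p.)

0.532

The sequences differ at 8 of 21 sites (3, 4, 7, 8, 10, 12, 14, 20), so p = 8/21 ≈ 0.380952.
d = −(3/4) ln(1 − 4p/3) = −0.75 ln(1 − 0.507936) = −0.75 ln(0.492064)
  = −0.75 × (-0.709146) = 0.531860 substitutions/site.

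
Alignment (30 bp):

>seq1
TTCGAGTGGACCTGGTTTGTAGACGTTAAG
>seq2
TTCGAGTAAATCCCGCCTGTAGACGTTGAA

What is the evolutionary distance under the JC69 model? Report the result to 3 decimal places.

The sequences differ at 9 of 30 sites (8, 9, 11, 13, 14, 16, 17, 28, 30), so p = 9/30 = 0.3.
d = −(3/4) ln(1 − 4p/3) = −0.75 ln(1 − 0.4) = −0.75 ln(0.6)
  = −0.75 × (-0.510826) = 0.383120 substitutions/site.

0.383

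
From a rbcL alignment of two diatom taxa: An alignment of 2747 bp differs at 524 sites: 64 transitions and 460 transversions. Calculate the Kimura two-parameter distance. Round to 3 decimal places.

P = 64/2747 ≈ 0.023298 and Q = 460/2747 ≈ 0.167455.
Under the Kimura two-parameter model, d = −½ ln(1 − 2P − Q) − ¼ ln(1 − 2Q).
1 − 2P − Q = 0.785949, giving −½ ln(0.785949) = 0.120432.
1 − 2Q = 0.66509, giving −¼ ln(0.66509) = 0.101958.
d = 0.120432 + 0.101958 = 0.222390.

0.222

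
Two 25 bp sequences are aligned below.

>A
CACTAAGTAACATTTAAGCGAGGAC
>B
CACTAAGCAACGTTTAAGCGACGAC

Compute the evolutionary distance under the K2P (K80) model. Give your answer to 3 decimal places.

0.132

Of 25 sites, 2 differences are transitions and 1 are transversions, so P = 2/25 = 0.08 and Q = 1/25 = 0.04.
Under the Kimura two-parameter model, d = −½ ln(1 − 2P − Q) − ¼ ln(1 − 2Q).
1 − 2P − Q = 0.8, giving −½ ln(0.8) = 0.111572.
1 − 2Q = 0.92, giving −¼ ln(0.92) = 0.020845.
d = 0.111572 + 0.020845 = 0.132417.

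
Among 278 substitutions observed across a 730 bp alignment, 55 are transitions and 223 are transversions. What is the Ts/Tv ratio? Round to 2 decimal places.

0.25

R = 55/223 = 0.246636… ≈ 0.25 (to 2 d.p.).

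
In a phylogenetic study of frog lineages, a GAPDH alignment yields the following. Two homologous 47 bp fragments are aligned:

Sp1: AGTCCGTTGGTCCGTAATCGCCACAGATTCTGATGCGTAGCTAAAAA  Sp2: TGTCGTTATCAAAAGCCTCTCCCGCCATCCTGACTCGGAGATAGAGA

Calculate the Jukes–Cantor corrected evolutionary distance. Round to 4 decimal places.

The sequences differ at 25 of 47 sites, so p = 25/47 ≈ 0.531915.
d = −(3/4) ln(1 − 4p/3) = −0.75 ln(1 − 0.70922) = −0.75 ln(0.29078)
  = −0.75 × (-1.235188) = 0.926391 substitutions/site.

0.9264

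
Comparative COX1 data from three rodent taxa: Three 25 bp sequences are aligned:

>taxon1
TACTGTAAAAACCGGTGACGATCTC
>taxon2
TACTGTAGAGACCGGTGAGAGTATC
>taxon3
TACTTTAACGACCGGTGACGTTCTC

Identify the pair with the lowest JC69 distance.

taxon1 and taxon3

taxon1–taxon2: 6/25 differ, p = 0.240, d = 0.289.
taxon1–taxon3: 4/25 differ, p = 0.160, d = 0.180.
taxon2–taxon3: 7/25 differ, p = 0.280, d = 0.351.
The smallest distance is between taxon1 and taxon3.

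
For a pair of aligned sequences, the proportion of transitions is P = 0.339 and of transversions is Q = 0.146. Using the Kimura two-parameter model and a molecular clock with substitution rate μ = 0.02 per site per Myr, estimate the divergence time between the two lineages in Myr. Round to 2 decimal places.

Under the Kimura two-parameter model, d = −½ ln(1 − 2P − Q) − ¼ ln(1 − 2Q).
1 − 2P − Q = 0.176, giving −½ ln(0.176) = 0.868636.
1 − 2Q = 0.708, giving −¼ ln(0.708) = 0.086328.
d = 0.868636 + 0.086328 = 0.954964.
Under a molecular clock d = 2μt, so t = d/(2μ) = 0.954964 / (2 × 0.02) = 23.87 Myr.

23.87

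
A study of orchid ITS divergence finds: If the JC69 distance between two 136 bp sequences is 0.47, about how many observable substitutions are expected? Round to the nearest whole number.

Invert JC69: p = (3/4)(1 − e^(−4d/3)) = 0.75 × (1 − e^(-0.626667)) = 0.75 × (1 − 0.534370) = 0.349223.
Expected differing sites = pL ≈ 0.349223 × 136 = 47.494328 ≈ 47.

47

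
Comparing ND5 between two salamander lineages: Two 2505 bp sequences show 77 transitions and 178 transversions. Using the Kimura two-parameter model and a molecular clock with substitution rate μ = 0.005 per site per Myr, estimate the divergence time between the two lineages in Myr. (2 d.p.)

10.94

P = 77/2505 ≈ 0.030739 and Q = 178/2505 ≈ 0.071058.
Under the Kimura two-parameter model, d = −½ ln(1 − 2P − Q) − ¼ ln(1 − 2Q).
1 − 2P − Q = 0.867464, giving −½ ln(0.867464) = 0.071091.
1 − 2Q = 0.857884, giving −¼ ln(0.857884) = 0.038322.
d = 0.071091 + 0.038322 = 0.109413.
Under a molecular clock d = 2μt, so t = d/(2μ) = 0.109413 / (2 × 0.005) = 10.94 Myr.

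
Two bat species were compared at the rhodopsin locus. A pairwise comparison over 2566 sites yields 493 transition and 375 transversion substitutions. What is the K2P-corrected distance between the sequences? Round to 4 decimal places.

P = 493/2566 ≈ 0.192128 and Q = 375/2566 ≈ 0.146142.
Under the Kimura two-parameter model, d = −½ ln(1 − 2P − Q) − ¼ ln(1 − 2Q).
1 − 2P − Q = 0.469602, giving −½ ln(0.469602) = 0.377935.
1 − 2Q = 0.707716, giving −¼ ln(0.707716) = 0.086428.
d = 0.377935 + 0.086428 = 0.464363.

0.4644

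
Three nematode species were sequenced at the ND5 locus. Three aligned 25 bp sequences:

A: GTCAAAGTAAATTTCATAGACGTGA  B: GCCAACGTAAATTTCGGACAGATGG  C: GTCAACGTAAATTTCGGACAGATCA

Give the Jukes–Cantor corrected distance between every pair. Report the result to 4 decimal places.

A–B: 8/25 sites differ → p = 0.32, d = −0.75 ln(1 − 0.426667) = 0.417216 ≈ 0.4172.
A–C: 7/25 sites differ → p = 0.28, d = −0.75 ln(1 − 0.373333) = 0.350505 ≈ 0.3505.
B–C: 3/25 sites differ → p = 0.12, d = −0.75 ln(1 − 0.16) = 0.130765 ≈ 0.1308.

d(A,B) = 0.4172, d(A,C) = 0.3505, d(B,C) = 0.1308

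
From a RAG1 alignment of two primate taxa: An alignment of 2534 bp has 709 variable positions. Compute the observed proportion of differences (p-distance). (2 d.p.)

0.28

p = 709/2534 = 0.279794… ≈ 0.28 (to 2 d.p.).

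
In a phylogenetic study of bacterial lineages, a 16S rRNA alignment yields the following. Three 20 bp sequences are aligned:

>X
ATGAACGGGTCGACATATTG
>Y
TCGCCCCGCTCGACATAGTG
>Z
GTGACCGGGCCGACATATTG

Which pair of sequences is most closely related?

X and Z

X–Y: 7/20 differ, p = 0.350, d = 0.471.
X–Z: 3/20 differ, p = 0.150, d = 0.167.
Y–Z: 7/20 differ, p = 0.350, d = 0.471.
The smallest distance is between X and Z.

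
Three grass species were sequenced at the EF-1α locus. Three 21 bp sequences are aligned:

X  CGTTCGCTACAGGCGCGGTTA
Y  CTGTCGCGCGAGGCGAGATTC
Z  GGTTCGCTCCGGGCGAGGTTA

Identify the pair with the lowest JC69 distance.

X–Y: 8/21 differ, p = 0.381, d = 0.532.
X–Z: 4/21 differ, p = 0.190, d = 0.220.
Y–Z: 8/21 differ, p = 0.381, d = 0.532.
The smallest distance is between X and Z.

X and Z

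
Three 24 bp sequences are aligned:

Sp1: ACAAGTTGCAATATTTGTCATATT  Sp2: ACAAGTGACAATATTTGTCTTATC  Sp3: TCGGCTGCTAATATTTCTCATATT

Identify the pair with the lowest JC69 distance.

Sp1 and Sp2

Sp1–Sp2: 4/24 differ, p = 0.167, d = 0.188.
Sp1–Sp3: 8/24 differ, p = 0.333, d = 0.441.
Sp2–Sp3: 9/24 differ, p = 0.375, d = 0.520.
The smallest distance is between Sp1 and Sp2.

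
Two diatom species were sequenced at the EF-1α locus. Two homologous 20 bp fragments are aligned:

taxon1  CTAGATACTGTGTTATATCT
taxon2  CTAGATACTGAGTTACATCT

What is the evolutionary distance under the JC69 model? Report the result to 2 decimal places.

The sequences differ at 2 of 20 sites (11, 16), so p = 2/20 = 0.1.
d = −(3/4) ln(1 − 4p/3) = −0.75 ln(1 − 0.133333) = −0.75 ln(0.866667)
  = −0.75 × (-0.143100) = 0.107325 substitutions/site.

0.11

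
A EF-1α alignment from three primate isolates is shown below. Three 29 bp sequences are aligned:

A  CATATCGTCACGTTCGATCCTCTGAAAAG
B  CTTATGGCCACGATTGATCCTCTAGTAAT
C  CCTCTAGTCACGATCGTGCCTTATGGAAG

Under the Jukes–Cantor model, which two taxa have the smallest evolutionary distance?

A and B

A–B: 9/29 differ, p = 0.310, d = 0.401.
A–C: 11/29 differ, p = 0.379, d = 0.529.
B–C: 12/29 differ, p = 0.414, d = 0.602.
The smallest distance is between A and B.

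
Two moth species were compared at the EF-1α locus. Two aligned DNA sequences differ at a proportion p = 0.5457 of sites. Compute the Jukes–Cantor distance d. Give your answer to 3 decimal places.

0.975

d = −(3/4) ln(1 − 4p/3) = −0.75 ln(1 − 0.7276) = −0.75 ln(0.2724)
  = −0.75 × (-1.300484) = 0.975363 substitutions/site.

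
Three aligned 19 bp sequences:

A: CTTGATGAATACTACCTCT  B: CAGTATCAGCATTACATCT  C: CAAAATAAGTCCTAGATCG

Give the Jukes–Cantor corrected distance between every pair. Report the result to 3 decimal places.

d(A,B) = 0.618, d(A,C) = 0.749, d(B,C) = 0.618

A–B: 8/19 sites differ → p ≈ 0.421053, d = −0.75 ln(1 − 0.561404) = 0.618132 ≈ 0.618.
A–C: 9/19 sites differ → p ≈ 0.473684, d = −0.75 ln(1 − 0.631579) = 0.748897 ≈ 0.749.
B–C: 8/19 sites differ → p ≈ 0.421053, d = −0.75 ln(1 − 0.561404) = 0.618132 ≈ 0.618.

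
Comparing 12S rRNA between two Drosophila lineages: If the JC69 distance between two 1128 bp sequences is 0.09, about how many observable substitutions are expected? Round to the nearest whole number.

96

Invert JC69: p = (3/4)(1 − e^(−4d/3)) = 0.75 × (1 − e^(-0.12)) = 0.75 × (1 − 0.886920) = 0.084810.
Expected differing sites = pL ≈ 0.084810 × 1128 = 95.66568 ≈ 96.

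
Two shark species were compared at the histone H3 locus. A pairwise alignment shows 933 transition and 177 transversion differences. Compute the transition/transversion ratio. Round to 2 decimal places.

R = 933/177 = 5.271186… ≈ 5.27 (to 2 d.p.).

5.27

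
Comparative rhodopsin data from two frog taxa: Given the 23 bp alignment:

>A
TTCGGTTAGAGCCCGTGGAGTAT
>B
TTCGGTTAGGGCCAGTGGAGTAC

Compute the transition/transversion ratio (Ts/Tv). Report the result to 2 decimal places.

Transitions are A↔G and C↔T; transversions are all other mismatches.
Transitions: 2. Transversions: 1.
R = 2/1 = 2.00.

2.00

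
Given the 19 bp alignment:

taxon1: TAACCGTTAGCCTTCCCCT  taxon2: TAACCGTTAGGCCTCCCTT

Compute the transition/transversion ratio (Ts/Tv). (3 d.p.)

Transitions are A↔G and C↔T; transversions are all other mismatches.
Transitions: 2. Transversions: 1.
R = 2/1 = 2.000.

2.000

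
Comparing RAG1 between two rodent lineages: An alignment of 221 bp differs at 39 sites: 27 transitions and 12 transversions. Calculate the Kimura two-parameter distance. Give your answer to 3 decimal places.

P = 27/221 ≈ 0.122172 and Q = 12/221 ≈ 0.054299.
Under the Kimura two-parameter model, d = −½ ln(1 − 2P − Q) − ¼ ln(1 − 2Q).
1 − 2P − Q = 0.701357, giving −½ ln(0.701357) = 0.177369.
1 − 2Q = 0.891402, giving −¼ ln(0.891402) = 0.028740.
d = 0.177369 + 0.028740 = 0.206109.

0.206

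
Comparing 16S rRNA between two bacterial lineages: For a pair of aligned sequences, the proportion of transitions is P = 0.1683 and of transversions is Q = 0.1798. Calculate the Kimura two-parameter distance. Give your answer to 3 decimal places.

0.475

Under the Kimura two-parameter model, d = −½ ln(1 − 2P − Q) − ¼ ln(1 − 2Q).
1 − 2P − Q = 0.4836, giving −½ ln(0.4836) = 0.363249.
1 − 2Q = 0.6404, giving −¼ ln(0.6404) = 0.111416.
d = 0.363249 + 0.111416 = 0.474665.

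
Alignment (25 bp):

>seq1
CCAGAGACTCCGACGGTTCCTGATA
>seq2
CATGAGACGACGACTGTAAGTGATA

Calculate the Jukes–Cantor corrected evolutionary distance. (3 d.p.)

0.417

The sequences differ at 8 of 25 sites (2, 3, 9, 10, 15, 18, 19, 20), so p = 8/25 = 0.32.
d = −(3/4) ln(1 − 4p/3) = −0.75 ln(1 − 0.426667) = −0.75 ln(0.573333)
  = −0.75 × (-0.556289) = 0.417217 substitutions/site.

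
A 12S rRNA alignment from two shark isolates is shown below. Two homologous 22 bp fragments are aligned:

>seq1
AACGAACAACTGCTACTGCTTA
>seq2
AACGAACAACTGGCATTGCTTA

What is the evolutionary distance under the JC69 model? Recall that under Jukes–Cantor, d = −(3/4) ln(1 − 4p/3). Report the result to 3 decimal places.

0.151

The sequences differ at 3 of 22 sites (13, 14, 16), so p = 3/22 ≈ 0.136364.
d = −(3/4) ln(1 − 4p/3) = −0.75 ln(1 − 0.181819) = −0.75 ln(0.818181)
  = −0.75 × (-0.200672) = 0.150504 substitutions/site.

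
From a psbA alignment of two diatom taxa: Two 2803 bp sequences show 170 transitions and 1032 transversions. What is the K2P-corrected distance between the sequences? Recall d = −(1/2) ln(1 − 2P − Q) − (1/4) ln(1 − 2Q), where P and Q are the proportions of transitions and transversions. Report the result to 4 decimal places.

0.6694

P = 170/2803 ≈ 0.060649 and Q = 1032/2803 ≈ 0.368177.
Under the Kimura two-parameter model, d = −½ ln(1 − 2P − Q) − ¼ ln(1 − 2Q).
1 − 2P − Q = 0.510525, giving −½ ln(0.510525) = 0.336158.
1 − 2Q = 0.263646, giving −¼ ln(0.263646) = 0.333287.
d = 0.336158 + 0.333287 = 0.669445.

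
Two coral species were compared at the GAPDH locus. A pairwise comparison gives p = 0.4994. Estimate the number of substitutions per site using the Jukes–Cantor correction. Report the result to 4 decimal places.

d = −(3/4) ln(1 − 4p/3) = −0.75 ln(1 − 0.665867) = −0.75 ln(0.334133)
  = −0.75 × (-1.096216) = 0.822162 substitutions/site.

0.8222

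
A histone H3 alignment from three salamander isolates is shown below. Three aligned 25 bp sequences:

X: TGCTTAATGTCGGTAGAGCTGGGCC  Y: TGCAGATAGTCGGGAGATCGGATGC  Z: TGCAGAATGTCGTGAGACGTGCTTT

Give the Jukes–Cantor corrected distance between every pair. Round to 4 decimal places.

X–Y: 10/25 sites differ → p = 0.4, d = −0.75 ln(1 − 0.533333) = 0.571605 ≈ 0.5716.
X–Z: 10/25 sites differ → p = 0.4, d = −0.75 ln(1 − 0.533333) = 0.571605 ≈ 0.5716.
Y–Z: 9/25 sites differ → p = 0.36, d = −0.75 ln(1 − 0.48) = 0.490445 ≈ 0.4904.

d(X,Y) = 0.5716, d(X,Z) = 0.5716, d(Y,Z) = 0.4904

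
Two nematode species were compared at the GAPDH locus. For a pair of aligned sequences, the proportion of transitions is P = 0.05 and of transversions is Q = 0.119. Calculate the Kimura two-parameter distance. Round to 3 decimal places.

0.192

Under the Kimura two-parameter model, d = −½ ln(1 − 2P − Q) − ¼ ln(1 − 2Q).
1 − 2P − Q = 0.781, giving −½ ln(0.781) = 0.123590.
1 − 2Q = 0.762, giving −¼ ln(0.762) = 0.067952.
d = 0.123590 + 0.067952 = 0.191542.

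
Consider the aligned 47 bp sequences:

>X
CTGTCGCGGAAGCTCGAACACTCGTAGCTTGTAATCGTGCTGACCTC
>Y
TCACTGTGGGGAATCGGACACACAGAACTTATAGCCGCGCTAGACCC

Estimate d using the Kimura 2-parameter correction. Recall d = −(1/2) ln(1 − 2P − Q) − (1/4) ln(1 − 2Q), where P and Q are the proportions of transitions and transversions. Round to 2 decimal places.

Of 47 sites, 19 differences are transitions and 4 are transversions, so P = 19/47 ≈ 0.404255 and Q = 4/47 ≈ 0.085106.
Under the Kimura two-parameter model, d = −½ ln(1 − 2P − Q) − ¼ ln(1 − 2Q).
1 − 2P − Q = 0.106384, giving −½ ln(0.106384) = 1.120350.
1 − 2Q = 0.829788, giving −¼ ln(0.829788) = 0.046646.
d = 1.120350 + 0.046646 = 1.166996.

1.17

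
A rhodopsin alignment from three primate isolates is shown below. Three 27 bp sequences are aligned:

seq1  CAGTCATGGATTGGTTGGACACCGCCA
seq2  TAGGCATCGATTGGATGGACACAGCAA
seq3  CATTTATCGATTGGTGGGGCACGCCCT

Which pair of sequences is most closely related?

seq1–seq2: 6/27 differ, p = 0.222, d = 0.264.
seq1–seq3: 8/27 differ, p = 0.296, d = 0.377.
seq2–seq3: 11/27 differ, p = 0.407, d = 0.588.
The smallest distance is between seq1 and seq2.

seq1 and seq2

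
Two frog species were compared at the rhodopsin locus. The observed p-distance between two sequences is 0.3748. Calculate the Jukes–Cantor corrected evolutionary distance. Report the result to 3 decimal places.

0.519

d = −(3/4) ln(1 − 4p/3) = −0.75 ln(1 − 0.499733) = −0.75 ln(0.500267)
  = −0.75 × (-0.692613) = 0.519460 substitutions/site.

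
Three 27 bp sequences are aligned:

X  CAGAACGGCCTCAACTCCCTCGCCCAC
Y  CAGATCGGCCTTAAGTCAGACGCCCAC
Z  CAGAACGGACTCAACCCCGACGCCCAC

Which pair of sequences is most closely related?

X and Z

X–Y: 6/27 differ, p = 0.222, d = 0.264.
X–Z: 4/27 differ, p = 0.148, d = 0.165.
Y–Z: 6/27 differ, p = 0.222, d = 0.264.
The smallest distance is between X and Z.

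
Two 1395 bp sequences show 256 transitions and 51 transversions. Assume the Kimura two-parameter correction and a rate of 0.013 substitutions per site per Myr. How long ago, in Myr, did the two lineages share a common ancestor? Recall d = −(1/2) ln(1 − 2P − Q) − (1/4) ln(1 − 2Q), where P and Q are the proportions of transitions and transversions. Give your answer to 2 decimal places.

10.67

P = 256/1395 ≈ 0.183513 and Q = 51/1395 ≈ 0.036559.
Under the Kimura two-parameter model, d = −½ ln(1 − 2P − Q) − ¼ ln(1 − 2Q).
1 − 2P − Q = 0.596415, giving −½ ln(0.596415) = 0.258409.
1 − 2Q = 0.926882, giving −¼ ln(0.926882) = 0.018982.
d = 0.258409 + 0.018982 = 0.277391.
Under a molecular clock d = 2μt, so t = d/(2μ) = 0.277391 / (2 × 0.013) = 10.67 Myr.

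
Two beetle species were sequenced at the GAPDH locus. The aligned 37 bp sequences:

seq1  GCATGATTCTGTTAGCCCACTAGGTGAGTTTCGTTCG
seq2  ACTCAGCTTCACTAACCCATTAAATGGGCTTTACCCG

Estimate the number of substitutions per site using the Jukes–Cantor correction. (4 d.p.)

The sequences differ at 20 of 37 sites, so p = 20/37 ≈ 0.540541.
d = −(3/4) ln(1 − 4p/3) = −0.75 ln(1 − 0.720721) = −0.75 ln(0.279279)
  = −0.75 × (-1.275544) = 0.956658 substitutions/site.

0.9567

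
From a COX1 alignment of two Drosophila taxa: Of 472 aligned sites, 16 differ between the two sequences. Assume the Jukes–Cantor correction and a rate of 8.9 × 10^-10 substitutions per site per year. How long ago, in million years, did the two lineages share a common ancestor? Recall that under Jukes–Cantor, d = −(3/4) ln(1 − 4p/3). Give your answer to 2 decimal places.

19.49

p = 16/472 ≈ 0.033898.
d = −(3/4) ln(1 − 4p/3) = −0.75 ln(1 − 0.045197) = −0.75 ln(0.954803)
  = −0.75 × (-0.046250) = 0.034688 substitutions/site.
Under a molecular clock d = 2μt, so t = d/(2μ) = 0.034688 / (2 × 8.9 × 10^-10) = 19.49 million years.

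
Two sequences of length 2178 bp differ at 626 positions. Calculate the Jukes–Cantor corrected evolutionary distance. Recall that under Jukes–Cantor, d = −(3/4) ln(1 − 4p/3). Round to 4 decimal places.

p = 626/2178 ≈ 0.28742.
d = −(3/4) ln(1 − 4p/3) = −0.75 ln(1 − 0.383227) = −0.75 ln(0.616773)
  = −0.75 × (-0.483254) = 0.362441 substitutions/site.

0.3624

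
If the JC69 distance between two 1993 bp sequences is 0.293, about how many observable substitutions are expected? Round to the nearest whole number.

483

Invert JC69: p = (3/4)(1 − e^(−4d/3)) = 0.75 × (1 − e^(-0.390667)) = 0.75 × (1 − 0.676605) = 0.242546.
Expected differing sites = pL ≈ 0.242546 × 1993 = 483.394178 ≈ 483.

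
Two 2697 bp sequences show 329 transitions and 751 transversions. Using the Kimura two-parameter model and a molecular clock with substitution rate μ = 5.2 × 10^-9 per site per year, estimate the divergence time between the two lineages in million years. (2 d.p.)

55.10

P = 329/2697 ≈ 0.121987 and Q = 751/2697 ≈ 0.278458.
Under the Kimura two-parameter model, d = −½ ln(1 − 2P − Q) − ¼ ln(1 − 2Q).
1 − 2P − Q = 0.477568, giving −½ ln(0.477568) = 0.369524.
1 − 2Q = 0.443084, giving −¼ ln(0.443084) = 0.203499.
d = 0.369524 + 0.203499 = 0.573023.
Under a molecular clock d = 2μt, so t = d/(2μ) = 0.573023 / (2 × 5.2 × 10^-9) = 55.10 million years.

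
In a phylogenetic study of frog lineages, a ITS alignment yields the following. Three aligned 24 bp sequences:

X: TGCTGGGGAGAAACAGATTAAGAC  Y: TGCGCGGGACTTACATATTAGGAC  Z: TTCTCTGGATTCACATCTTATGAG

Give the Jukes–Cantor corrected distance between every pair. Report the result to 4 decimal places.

d(X,Y) = 0.3694, d(X,Z) = 0.6082, d(Y,Z) = 0.4408

X–Y: 7/24 sites differ → p ≈ 0.291667, d = −0.75 ln(1 − 0.388889) = 0.369358 ≈ 0.3694.
X–Z: 10/24 sites differ → p ≈ 0.416667, d = −0.75 ln(1 − 0.555556) = 0.608198 ≈ 0.6082.
Y–Z: 8/24 sites differ → p ≈ 0.333333, d = −0.75 ln(1 − 0.444444) = 0.440839 ≈ 0.4408.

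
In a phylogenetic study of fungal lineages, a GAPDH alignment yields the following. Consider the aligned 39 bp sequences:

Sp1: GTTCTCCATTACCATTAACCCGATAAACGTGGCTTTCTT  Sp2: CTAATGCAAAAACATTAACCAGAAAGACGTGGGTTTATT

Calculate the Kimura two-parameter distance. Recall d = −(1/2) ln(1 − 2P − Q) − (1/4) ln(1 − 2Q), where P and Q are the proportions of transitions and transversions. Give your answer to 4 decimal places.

Of 39 sites, 1 differences are transitions and 11 are transversions, so P = 1/39 ≈ 0.025641 and Q = 11/39 ≈ 0.282051.
Under the Kimura two-parameter model, d = −½ ln(1 − 2P − Q) − ¼ ln(1 − 2Q).
1 − 2P − Q = 0.666667, giving −½ ln(0.666667) = 0.202732.
1 − 2Q = 0.435898, giving −¼ ln(0.435898) = 0.207587.
d = 0.202732 + 0.207587 = 0.410319.

0.4103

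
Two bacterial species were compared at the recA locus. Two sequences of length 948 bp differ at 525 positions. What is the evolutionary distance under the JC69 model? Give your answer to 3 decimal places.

p = 525/948 ≈ 0.553797.
d = −(3/4) ln(1 − 4p/3) = −0.75 ln(1 − 0.738396) = −0.75 ln(0.261604)
  = −0.75 × (-1.340923) = 1.005692 substitutions/site.

1.006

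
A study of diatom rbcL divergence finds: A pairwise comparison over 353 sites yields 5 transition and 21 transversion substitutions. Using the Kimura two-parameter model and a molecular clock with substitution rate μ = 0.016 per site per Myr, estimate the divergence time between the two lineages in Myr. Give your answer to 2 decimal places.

P = 5/353 ≈ 0.014164 and Q = 21/353 ≈ 0.05949.
Under the Kimura two-parameter model, d = −½ ln(1 − 2P − Q) − ¼ ln(1 − 2Q).
1 − 2P − Q = 0.912182, giving −½ ln(0.912182) = 0.045958.
1 − 2Q = 0.88102, giving −¼ ln(0.88102) = 0.031669.
d = 0.045958 + 0.031669 = 0.077627.
Under a molecular clock d = 2μt, so t = d/(2μ) = 0.077627 / (2 × 0.016) = 2.43 Myr.

2.43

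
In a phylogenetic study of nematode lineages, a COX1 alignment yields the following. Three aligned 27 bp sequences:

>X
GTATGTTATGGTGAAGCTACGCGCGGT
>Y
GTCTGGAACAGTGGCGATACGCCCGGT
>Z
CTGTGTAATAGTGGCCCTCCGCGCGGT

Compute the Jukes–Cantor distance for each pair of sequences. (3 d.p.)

X–Y: 9/27 sites differ → p ≈ 0.333333, d = −0.75 ln(1 − 0.444444) = 0.440839 ≈ 0.441.
X–Z: 8/27 sites differ → p ≈ 0.296296, d = −0.75 ln(1 − 0.395061) = 0.376971 ≈ 0.377.
Y–Z: 8/27 sites differ → p ≈ 0.296296, d = −0.75 ln(1 − 0.395061) = 0.376971 ≈ 0.377.

d(X,Y) = 0.441, d(X,Z) = 0.377, d(Y,Z) = 0.377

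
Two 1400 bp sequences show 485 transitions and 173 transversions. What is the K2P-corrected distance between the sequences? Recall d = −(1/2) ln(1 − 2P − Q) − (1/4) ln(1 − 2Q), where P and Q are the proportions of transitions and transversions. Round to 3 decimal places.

0.919

P = 485/1400 ≈ 0.346429 and Q = 173/1400 ≈ 0.123571.
Under the Kimura two-parameter model, d = −½ ln(1 − 2P − Q) − ¼ ln(1 − 2Q).
1 − 2P − Q = 0.183571, giving −½ ln(0.183571) = 0.847577.
1 − 2Q = 0.752858, giving −¼ ln(0.752858) = 0.070970.
d = 0.847577 + 0.070970 = 0.918547.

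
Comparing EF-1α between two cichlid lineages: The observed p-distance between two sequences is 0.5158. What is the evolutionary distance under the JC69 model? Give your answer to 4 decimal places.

d = −(3/4) ln(1 − 4p/3) = −0.75 ln(1 − 0.687733) = −0.75 ln(0.312267)
  = −0.75 × (-1.163897) = 0.872923 substitutions/site.

0.8729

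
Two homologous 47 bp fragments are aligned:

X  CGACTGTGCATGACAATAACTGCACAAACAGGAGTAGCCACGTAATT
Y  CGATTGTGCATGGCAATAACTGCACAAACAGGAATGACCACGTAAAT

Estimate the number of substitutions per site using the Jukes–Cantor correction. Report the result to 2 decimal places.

The sequences differ at 6 of 47 sites (4, 13, 34, 36, 37, 46), so p = 6/47 ≈ 0.12766.
d = −(3/4) ln(1 − 4p/3) = −0.75 ln(1 − 0.170213) = −0.75 ln(0.829787)
  = −0.75 × (-0.186586) = 0.139940 substitutions/site.

0.14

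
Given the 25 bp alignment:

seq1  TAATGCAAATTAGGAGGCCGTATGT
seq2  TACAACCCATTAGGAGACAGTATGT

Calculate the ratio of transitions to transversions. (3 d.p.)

Transitions are A↔G and C↔T; transversions are all other mismatches.
Transitions: 2. Transversions: 5.
R = 2/5 = 0.400.

0.400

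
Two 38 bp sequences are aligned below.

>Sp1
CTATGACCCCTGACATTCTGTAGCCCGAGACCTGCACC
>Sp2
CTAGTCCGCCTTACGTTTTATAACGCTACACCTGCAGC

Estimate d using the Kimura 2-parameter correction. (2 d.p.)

0.46

Of 38 sites, 4 differences are transitions and 9 are transversions, so P = 4/38 ≈ 0.105263 and Q = 9/38 ≈ 0.236842.
Under the Kimura two-parameter model, d = −½ ln(1 − 2P − Q) − ¼ ln(1 − 2Q).
1 − 2P − Q = 0.552632, giving −½ ln(0.552632) = 0.296531.
1 − 2Q = 0.526316, giving −¼ ln(0.526316) = 0.160463.
d = 0.296531 + 0.160463 = 0.456994.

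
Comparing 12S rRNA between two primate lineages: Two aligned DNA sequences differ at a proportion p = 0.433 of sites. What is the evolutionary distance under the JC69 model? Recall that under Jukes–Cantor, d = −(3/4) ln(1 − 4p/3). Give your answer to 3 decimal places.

d = −(3/4) ln(1 − 4p/3) = −0.75 ln(1 − 0.577333) = −0.75 ln(0.422667)
  = −0.75 × (-0.861171) = 0.645878 substitutions/site.

0.646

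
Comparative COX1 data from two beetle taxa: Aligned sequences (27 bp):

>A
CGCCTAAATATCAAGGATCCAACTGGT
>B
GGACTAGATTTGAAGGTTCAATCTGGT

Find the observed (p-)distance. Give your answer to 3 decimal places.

The sequences differ at 8 of 27 positions (sites 1, 3, 7, 10, 12, 17, 20, 22).
p = 8/27 = 0.296296… ≈ 0.296 (to 3 d.p.).

0.296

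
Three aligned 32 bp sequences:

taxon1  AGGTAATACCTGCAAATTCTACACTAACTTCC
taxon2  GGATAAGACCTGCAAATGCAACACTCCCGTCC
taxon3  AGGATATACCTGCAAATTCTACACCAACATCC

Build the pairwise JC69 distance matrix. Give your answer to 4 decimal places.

d(taxon1,taxon2) = 0.3041, d(taxon1,taxon3) = 0.1367, d(taxon2,taxon3) = 0.4598

taxon1–taxon2: 8/32 sites differ → p = 0.25, d = −0.75 ln(1 − 0.333333) = 0.304098 ≈ 0.3041.
taxon1–taxon3: 4/32 sites differ → p = 0.125, d = −0.75 ln(1 − 0.166667) = 0.136741 ≈ 0.1367.
taxon2–taxon3: 11/32 sites differ → p = 0.34375, d = −0.75 ln(1 − 0.458333) = 0.459828 ≈ 0.4598.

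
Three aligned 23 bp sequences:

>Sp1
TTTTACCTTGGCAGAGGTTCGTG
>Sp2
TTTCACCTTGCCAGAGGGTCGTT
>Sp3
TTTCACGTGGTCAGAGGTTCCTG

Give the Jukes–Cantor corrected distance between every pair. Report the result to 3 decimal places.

d(Sp1,Sp2) = 0.198, d(Sp1,Sp3) = 0.257, d(Sp2,Sp3) = 0.321

Sp1–Sp2: 4/23 sites differ → p ≈ 0.173913, d = −0.75 ln(1 − 0.231884) = 0.197861 ≈ 0.198.
Sp1–Sp3: 5/23 sites differ → p ≈ 0.217391, d = −0.75 ln(1 − 0.289855) = 0.256715 ≈ 0.257.
Sp2–Sp3: 6/23 sites differ → p ≈ 0.26087, d = −0.75 ln(1 − 0.347827) = 0.320584 ≈ 0.321.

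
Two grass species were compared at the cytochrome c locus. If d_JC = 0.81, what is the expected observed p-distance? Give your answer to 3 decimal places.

p = (3/4)(1 − e^(−4d/3)) = 0.75 × (1 − e^(-1.08)) = 0.75 × (1 − 0.339596) = 0.495303.

0.495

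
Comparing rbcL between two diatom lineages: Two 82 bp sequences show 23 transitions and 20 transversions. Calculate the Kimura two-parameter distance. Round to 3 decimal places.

P = 23/82 ≈ 0.280488 and Q = 20/82 ≈ 0.243902.
Under the Kimura two-parameter model, d = −½ ln(1 − 2P − Q) − ¼ ln(1 − 2Q).
1 − 2P − Q = 0.195122, giving −½ ln(0.195122) = 0.817065.
1 − 2Q = 0.512196, giving −¼ ln(0.512196) = 0.167262.
d = 0.817065 + 0.167262 = 0.984327.

0.984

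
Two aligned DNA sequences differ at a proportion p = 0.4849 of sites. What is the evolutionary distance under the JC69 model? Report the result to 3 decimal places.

d = −(3/4) ln(1 − 4p/3) = −0.75 ln(1 − 0.646533) = −0.75 ln(0.353467)
  = −0.75 × (-1.039965) = 0.779974 substitutions/site.

0.780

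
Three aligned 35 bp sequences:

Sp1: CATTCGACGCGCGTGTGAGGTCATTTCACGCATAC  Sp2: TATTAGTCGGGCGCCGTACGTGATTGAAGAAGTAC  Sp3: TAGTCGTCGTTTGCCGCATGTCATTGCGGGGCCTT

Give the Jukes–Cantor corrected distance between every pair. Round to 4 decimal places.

d(Sp1,Sp2) = 0.7053, d(Sp1,Sp3) = 0.9650, d(Sp2,Sp3) = 0.7053

Sp1–Sp2: 16/35 sites differ → p ≈ 0.457143, d = −0.75 ln(1 − 0.609524) = 0.705292 ≈ 0.7053.
Sp1–Sp3: 19/35 sites differ → p ≈ 0.542857, d = −0.75 ln(1 − 0.723809) = 0.964997 ≈ 0.9650.
Sp2–Sp3: 16/35 sites differ → p ≈ 0.457143, d = −0.75 ln(1 − 0.609524) = 0.705292 ≈ 0.7053.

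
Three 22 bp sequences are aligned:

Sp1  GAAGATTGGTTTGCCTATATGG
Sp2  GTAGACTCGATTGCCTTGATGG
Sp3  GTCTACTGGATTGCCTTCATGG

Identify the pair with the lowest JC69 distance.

Sp1–Sp2: 6/22 differ, p = 0.273, d = 0.339.
Sp1–Sp3: 7/22 differ, p = 0.318, d = 0.414.
Sp2–Sp3: 4/22 differ, p = 0.182, d = 0.208.
The smallest distance is between Sp2 and Sp3.

Sp2 and Sp3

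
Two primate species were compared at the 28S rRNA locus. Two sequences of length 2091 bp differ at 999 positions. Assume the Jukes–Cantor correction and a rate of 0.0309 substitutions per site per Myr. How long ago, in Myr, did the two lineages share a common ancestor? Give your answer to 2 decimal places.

p = 999/2091 ≈ 0.477762.
d = −(3/4) ln(1 − 4p/3) = −0.75 ln(1 − 0.637016) = −0.75 ln(0.362984)
  = −0.75 × (-1.013397) = 0.760048 substitutions/site.
Under a molecular clock d = 2μt, so t = d/(2μ) = 0.760048 / (2 × 0.0309) = 12.30 Myr.

12.30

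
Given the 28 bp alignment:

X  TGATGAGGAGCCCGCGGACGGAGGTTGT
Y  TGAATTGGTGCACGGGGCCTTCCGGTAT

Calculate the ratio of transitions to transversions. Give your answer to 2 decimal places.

0.08

Transitions are A↔G and C↔T; transversions are all other mismatches.
Transitions: 1. Transversions: 12.
R = 1/12 = 0.083333… ≈ 0.08 (to 2 d.p.).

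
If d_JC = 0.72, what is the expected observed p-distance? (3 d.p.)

0.463

p = (3/4)(1 − e^(−4d/3)) = 0.75 × (1 − e^(-0.96)) = 0.75 × (1 − 0.382893) = 0.462830.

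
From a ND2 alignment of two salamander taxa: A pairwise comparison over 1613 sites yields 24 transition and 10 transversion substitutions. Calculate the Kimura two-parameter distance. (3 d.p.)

P = 24/1613 ≈ 0.014879 and Q = 10/1613 ≈ 0.0062.
Under the Kimura two-parameter model, d = −½ ln(1 − 2P − Q) − ¼ ln(1 − 2Q).
1 − 2P − Q = 0.964042, giving −½ ln(0.964042) = 0.018310.
1 − 2Q = 0.9876, giving −¼ ln(0.9876) = 0.003119.
d = 0.018310 + 0.003119 = 0.021429.

0.021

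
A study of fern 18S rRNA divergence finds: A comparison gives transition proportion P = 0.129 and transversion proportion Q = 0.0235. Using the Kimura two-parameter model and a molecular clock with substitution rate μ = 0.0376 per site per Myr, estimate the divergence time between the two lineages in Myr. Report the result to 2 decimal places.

2.36

Under the Kimura two-parameter model, d = −½ ln(1 − 2P − Q) − ¼ ln(1 − 2Q).
1 − 2P − Q = 0.7185, giving −½ ln(0.7185) = 0.165295.
1 − 2Q = 0.953, giving −¼ ln(0.953) = 0.012035.
d = 0.165295 + 0.012035 = 0.177330.
Under a molecular clock d = 2μt, so t = d/(2μ) = 0.177330 / (2 × 0.0376) = 2.36 Myr.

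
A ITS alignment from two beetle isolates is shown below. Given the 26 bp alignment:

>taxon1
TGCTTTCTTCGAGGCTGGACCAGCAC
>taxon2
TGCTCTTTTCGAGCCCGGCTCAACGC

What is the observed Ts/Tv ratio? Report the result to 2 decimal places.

3.00

Transitions are A↔G and C↔T; transversions are all other mismatches.
Transitions: 6. Transversions: 2.
R = 6/2 = 3.00.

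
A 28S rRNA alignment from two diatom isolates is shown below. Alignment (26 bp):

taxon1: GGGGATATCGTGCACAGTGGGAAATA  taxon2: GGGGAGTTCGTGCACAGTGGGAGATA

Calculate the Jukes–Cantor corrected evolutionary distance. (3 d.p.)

0.125

The sequences differ at 3 of 26 sites (6, 7, 23), so p = 3/26 ≈ 0.115385.
d = −(3/4) ln(1 − 4p/3) = −0.75 ln(1 − 0.153847) = −0.75 ln(0.846153)
  = −0.75 × (-0.167055) = 0.125291 substitutions/site.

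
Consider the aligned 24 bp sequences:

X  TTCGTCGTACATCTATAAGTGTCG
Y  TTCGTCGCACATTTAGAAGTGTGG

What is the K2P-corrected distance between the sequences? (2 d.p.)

Of 24 sites, 2 differences are transitions and 2 are transversions, so P = 2/24 ≈ 0.083333 and Q = 2/24 ≈ 0.083333.
Under the Kimura two-parameter model, d = −½ ln(1 − 2P − Q) − ¼ ln(1 − 2Q).
1 − 2P − Q = 0.750001, giving −½ ln(0.750001) = 0.143840.
1 − 2Q = 0.833334, giving −¼ ln(0.833334) = 0.045580.
d = 0.143840 + 0.045580 = 0.189420.

0.19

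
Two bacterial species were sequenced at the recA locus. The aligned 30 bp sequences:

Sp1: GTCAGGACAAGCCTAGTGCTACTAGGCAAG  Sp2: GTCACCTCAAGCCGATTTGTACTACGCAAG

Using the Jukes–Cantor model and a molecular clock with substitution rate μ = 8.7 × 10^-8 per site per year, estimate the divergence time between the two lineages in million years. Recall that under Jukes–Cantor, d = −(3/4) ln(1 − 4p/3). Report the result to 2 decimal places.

The sequences differ at 8 of 30 sites (5, 6, 7, 14, 16, 18, 19, 25), so p = 8/30 ≈ 0.266667.
d = −(3/4) ln(1 − 4p/3) = −0.75 ln(1 − 0.355556) = −0.75 ln(0.644444)
  = −0.75 × (-0.439367) = 0.329525 substitutions/site.
Under a molecular clock d = 2μt, so t = d/(2μ) = 0.329525 / (2 × 8.7 × 10^-8) = 1.89 million years.

1.89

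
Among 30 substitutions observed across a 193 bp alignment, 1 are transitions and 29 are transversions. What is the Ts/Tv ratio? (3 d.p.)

R = 1/29 = 0.034482… ≈ 0.034 (to 3 d.p.).

0.034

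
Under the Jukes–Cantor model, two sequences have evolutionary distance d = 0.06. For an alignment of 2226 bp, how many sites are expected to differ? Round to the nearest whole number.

Invert JC69: p = (3/4)(1 − e^(−4d/3)) = 0.75 × (1 − e^(-0.08)) = 0.75 × (1 − 0.923116) = 0.057663.
Expected differing sites = pL ≈ 0.057663 × 2226 = 128.357838 ≈ 128.

128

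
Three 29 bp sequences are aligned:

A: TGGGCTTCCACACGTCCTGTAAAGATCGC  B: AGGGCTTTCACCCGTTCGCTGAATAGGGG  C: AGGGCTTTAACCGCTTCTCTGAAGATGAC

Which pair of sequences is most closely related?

A–B: 11/29 differ, p = 0.379, d = 0.529.
A–C: 11/29 differ, p = 0.379, d = 0.529.
B–C: 8/29 differ, p = 0.276, d = 0.344.
The smallest distance is between B and C.

B and C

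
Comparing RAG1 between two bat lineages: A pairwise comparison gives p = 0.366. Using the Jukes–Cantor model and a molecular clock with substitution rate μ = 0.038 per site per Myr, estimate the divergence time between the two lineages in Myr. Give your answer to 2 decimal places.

d = −(3/4) ln(1 − 4p/3) = −0.75 ln(1 − 0.488) = −0.75 ln(0.512)
  = −0.75 × (-0.669431) = 0.502073 substitutions/site.
Under a molecular clock d = 2μt, so t = d/(2μ) = 0.502073 / (2 × 0.038) = 6.61 Myr.

6.61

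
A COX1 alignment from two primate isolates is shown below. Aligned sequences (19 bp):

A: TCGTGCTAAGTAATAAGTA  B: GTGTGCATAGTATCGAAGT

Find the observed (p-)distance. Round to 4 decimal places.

0.5263

The sequences differ at 10 of 19 positions (sites 1, 2, 7, 8, 13, 14, 15, 17, 18, 19).
p = 10/19 = 0.526315… ≈ 0.5263 (to 4 d.p.).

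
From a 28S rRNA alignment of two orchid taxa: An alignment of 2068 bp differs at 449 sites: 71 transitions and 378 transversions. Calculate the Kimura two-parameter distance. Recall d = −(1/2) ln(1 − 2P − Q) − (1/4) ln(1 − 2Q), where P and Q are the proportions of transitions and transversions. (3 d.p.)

0.259

P = 71/2068 ≈ 0.034333 and Q = 378/2068 ≈ 0.182785.
Under the Kimura two-parameter model, d = −½ ln(1 − 2P − Q) − ¼ ln(1 − 2Q).
1 − 2P − Q = 0.748549, giving −½ ln(0.748549) = 0.144809.
1 − 2Q = 0.63443, giving −¼ ln(0.63443) = 0.113757.
d = 0.144809 + 0.113757 = 0.258566.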